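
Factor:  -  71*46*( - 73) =2^1*23^1*71^1*73^1 =238418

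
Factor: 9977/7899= 3^( - 1 )*11^1*907^1*2633^( - 1 )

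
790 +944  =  1734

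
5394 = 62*87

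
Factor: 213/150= 71/50 = 2^ (-1 )*5^(-2) * 71^1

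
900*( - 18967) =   -  17070300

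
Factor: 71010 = 2^1*3^3*5^1*263^1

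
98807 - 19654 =79153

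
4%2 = 0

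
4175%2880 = 1295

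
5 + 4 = 9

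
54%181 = 54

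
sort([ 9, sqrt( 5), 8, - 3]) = [  -  3,sqrt( 5) , 8 , 9]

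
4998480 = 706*7080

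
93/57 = 31/19 = 1.63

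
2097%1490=607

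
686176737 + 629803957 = 1315980694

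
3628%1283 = 1062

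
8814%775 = 289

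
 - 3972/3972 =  - 1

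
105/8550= 7/570 = 0.01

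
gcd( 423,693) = 9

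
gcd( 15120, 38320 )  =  80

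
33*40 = 1320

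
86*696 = 59856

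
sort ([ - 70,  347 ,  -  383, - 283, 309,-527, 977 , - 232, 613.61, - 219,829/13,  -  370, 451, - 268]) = [ - 527, - 383, - 370, - 283, - 268, - 232, - 219, - 70, 829/13 , 309, 347, 451, 613.61,  977 ]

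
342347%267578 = 74769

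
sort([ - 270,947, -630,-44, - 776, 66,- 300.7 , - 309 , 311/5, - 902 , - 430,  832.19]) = [  -  902, - 776 ,  -  630, - 430, - 309, - 300.7,- 270 ,-44,311/5,66,832.19, 947 ] 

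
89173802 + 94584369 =183758171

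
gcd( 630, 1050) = 210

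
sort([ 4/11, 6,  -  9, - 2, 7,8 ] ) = [  -  9, - 2, 4/11, 6, 7,8] 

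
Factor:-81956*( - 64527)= 2^2 * 3^1 *7^1 * 137^1*157^1*2927^1 = 5288374812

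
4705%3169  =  1536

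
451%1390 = 451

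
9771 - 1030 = 8741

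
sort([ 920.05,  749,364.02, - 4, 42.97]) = [ - 4,42.97, 364.02, 749,  920.05]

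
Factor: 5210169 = 3^1*29^1 * 59887^1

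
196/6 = 32 + 2/3 = 32.67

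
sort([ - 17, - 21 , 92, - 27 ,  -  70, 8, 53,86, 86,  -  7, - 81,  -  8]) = [- 81, - 70, - 27, -21, - 17,-8,  -  7, 8,  53, 86, 86,92 ] 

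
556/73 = 556/73 = 7.62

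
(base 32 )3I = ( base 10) 114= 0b1110010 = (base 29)3r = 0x72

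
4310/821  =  5 + 205/821 =5.25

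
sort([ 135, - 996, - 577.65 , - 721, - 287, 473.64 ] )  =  [ - 996,-721, - 577.65, - 287,135,473.64]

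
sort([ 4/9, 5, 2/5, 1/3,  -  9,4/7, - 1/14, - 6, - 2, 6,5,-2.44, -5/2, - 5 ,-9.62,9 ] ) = [ - 9.62, -9,  -  6, - 5, - 5/2, - 2.44 ,-2, - 1/14,1/3 , 2/5,  4/9,4/7, 5,5, 6, 9]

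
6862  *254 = 1742948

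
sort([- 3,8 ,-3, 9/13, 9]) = [-3, - 3,  9/13,8, 9 ]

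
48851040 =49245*992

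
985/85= 197/17  =  11.59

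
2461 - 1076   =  1385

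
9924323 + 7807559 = 17731882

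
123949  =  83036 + 40913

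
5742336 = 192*29908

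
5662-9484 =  - 3822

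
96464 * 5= 482320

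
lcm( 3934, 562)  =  3934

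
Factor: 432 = 2^4*3^3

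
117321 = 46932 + 70389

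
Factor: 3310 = 2^1*5^1*331^1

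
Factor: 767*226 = 2^1 *13^1*59^1  *113^1 = 173342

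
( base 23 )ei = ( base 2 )101010100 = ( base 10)340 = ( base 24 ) E4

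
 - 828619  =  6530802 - 7359421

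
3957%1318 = 3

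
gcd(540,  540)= 540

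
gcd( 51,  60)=3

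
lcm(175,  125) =875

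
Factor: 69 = 3^1*23^1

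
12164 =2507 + 9657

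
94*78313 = 7361422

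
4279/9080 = 4279/9080= 0.47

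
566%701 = 566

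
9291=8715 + 576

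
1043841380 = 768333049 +275508331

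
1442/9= 160 + 2/9 = 160.22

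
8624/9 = 8624/9=958.22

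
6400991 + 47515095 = 53916086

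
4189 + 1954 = 6143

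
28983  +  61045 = 90028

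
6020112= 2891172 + 3128940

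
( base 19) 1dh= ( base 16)271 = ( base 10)625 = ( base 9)764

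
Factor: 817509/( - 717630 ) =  - 2^( - 1)*5^ (-1 )*7^1*11^1*19^( - 1 )*1259^ (  -  1)*3539^1 = - 272503/239210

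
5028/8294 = 2514/4147=0.61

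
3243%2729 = 514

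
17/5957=17/5957  =  0.00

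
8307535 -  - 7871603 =16179138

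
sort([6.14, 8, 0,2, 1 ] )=[0,1,2, 6.14,  8] 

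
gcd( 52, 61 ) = 1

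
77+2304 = 2381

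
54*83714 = 4520556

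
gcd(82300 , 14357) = 1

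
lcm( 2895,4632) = 23160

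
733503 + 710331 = 1443834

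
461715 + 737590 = 1199305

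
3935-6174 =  - 2239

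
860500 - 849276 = 11224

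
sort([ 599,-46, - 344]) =[ - 344, - 46,599 ]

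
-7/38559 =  - 1 + 38552/38559 = -0.00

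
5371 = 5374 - 3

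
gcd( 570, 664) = 2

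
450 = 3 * 150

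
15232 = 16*952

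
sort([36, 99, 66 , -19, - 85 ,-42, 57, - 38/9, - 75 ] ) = [ - 85, - 75, - 42 , - 19 , - 38/9,36, 57,66 , 99 ]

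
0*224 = 0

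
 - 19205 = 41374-60579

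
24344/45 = 24344/45 = 540.98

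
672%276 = 120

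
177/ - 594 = -1+139/198=- 0.30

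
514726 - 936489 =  - 421763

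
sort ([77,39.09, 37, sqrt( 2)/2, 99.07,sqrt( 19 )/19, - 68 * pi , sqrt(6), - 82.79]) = [ - 68*pi,-82.79, sqrt( 19) /19,sqrt (2)/2, sqrt(6),37,39.09,77 , 99.07]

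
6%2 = 0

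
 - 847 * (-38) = 32186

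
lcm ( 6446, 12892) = 12892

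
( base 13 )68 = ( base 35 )2g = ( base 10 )86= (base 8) 126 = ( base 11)79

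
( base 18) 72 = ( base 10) 128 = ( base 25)53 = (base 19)6e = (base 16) 80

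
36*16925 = 609300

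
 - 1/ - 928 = 1/928 = 0.00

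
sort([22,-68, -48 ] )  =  [ -68, - 48, 22]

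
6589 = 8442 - 1853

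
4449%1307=528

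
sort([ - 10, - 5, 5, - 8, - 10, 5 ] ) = [ - 10, - 10, - 8,-5, 5, 5 ] 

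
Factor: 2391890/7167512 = 2^( - 2 ) *5^1*11^( - 1)*53^1*79^( - 1)*1031^( - 1)*4513^1 = 1195945/3583756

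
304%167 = 137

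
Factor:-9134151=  - 3^1*13^1*17^1 * 23^1*599^1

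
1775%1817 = 1775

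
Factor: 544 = 2^5*17^1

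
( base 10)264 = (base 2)100001000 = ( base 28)9c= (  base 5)2024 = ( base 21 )cc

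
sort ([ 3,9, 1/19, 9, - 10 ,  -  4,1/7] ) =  [-10 , -4,1/19,1/7, 3,9, 9]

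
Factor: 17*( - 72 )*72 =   -  88128 = - 2^6*3^4*17^1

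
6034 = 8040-2006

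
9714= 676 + 9038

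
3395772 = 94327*36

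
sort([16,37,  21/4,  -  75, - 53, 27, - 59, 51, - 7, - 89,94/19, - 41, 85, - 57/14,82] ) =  [ - 89,- 75, - 59,-53 , - 41,  -  7, - 57/14,94/19,  21/4,16, 27 , 37,51, 82,85 ] 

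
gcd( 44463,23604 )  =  3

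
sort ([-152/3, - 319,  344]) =[ - 319, - 152/3, 344 ] 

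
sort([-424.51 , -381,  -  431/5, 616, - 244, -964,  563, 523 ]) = [ - 964,-424.51,-381,-244,-431/5, 523, 563,616 ] 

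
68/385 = 68/385 = 0.18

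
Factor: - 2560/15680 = -8/49 = - 2^3*7^( - 2 ) 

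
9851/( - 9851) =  - 1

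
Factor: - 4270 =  - 2^1*5^1*7^1*61^1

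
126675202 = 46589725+80085477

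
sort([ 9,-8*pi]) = [ - 8*pi,9 ]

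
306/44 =153/22=6.95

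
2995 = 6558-3563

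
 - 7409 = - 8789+1380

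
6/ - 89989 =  - 6/89989 = - 0.00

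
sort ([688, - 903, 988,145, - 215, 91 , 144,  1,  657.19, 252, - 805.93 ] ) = [ - 903, - 805.93,  -  215,1, 91, 144,145, 252,657.19, 688,988 ]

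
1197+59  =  1256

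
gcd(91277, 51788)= 1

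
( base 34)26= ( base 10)74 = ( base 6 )202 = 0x4a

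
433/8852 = 433/8852 = 0.05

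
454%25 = 4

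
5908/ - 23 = -5908/23 = - 256.87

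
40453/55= 735  +  28/55 = 735.51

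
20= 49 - 29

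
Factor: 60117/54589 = 3^1*29^1*79^( - 1) = 87/79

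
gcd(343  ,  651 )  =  7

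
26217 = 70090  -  43873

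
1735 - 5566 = -3831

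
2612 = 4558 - 1946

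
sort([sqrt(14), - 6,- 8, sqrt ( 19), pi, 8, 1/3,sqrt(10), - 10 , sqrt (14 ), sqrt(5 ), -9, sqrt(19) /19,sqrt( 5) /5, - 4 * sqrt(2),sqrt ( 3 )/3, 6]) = [ - 10, - 9, - 8,-6, - 4  *sqrt ( 2),sqrt(19)/19,1/3,  sqrt ( 5)/5,sqrt(3)/3, sqrt( 5), pi,sqrt( 10) , sqrt ( 14), sqrt(14), sqrt(19 ),  6,8]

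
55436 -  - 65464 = 120900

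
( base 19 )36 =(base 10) 63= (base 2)111111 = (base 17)3c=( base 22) 2j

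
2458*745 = 1831210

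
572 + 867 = 1439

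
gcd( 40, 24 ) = 8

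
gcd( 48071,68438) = 1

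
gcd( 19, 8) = 1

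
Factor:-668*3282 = - 2^3 * 3^1 *167^1*547^1=- 2192376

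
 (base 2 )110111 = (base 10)55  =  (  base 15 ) 3A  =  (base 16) 37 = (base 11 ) 50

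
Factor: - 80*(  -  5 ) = 400 = 2^4*5^2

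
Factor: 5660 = 2^2  *5^1*283^1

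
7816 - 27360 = -19544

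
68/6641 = 68/6641  =  0.01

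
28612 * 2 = 57224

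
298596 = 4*74649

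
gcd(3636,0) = 3636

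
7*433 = 3031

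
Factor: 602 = 2^1*7^1*43^1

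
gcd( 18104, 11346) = 62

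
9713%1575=263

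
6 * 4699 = 28194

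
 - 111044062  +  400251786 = 289207724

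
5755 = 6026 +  - 271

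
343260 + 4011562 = 4354822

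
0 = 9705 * 0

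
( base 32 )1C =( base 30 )1e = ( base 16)2C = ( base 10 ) 44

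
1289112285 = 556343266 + 732769019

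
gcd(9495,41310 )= 45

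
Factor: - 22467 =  - 3^1*7489^1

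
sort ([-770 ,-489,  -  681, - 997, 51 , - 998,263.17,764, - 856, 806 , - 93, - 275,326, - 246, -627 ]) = [ - 998, - 997, - 856,-770,- 681,-627, - 489, - 275,- 246,-93, 51,263.17 , 326,764, 806]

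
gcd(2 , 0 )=2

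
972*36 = 34992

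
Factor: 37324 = 2^2*7^1 * 31^1*43^1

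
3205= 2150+1055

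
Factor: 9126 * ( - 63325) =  - 2^1*3^3*5^2*13^2*17^1*149^1  =  -  577903950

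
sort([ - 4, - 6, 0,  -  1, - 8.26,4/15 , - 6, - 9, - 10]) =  [ - 10, - 9,  -  8.26,-6, - 6, - 4, - 1,0,4/15] 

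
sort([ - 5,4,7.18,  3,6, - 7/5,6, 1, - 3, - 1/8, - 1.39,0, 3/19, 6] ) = [-5,-3,  -  7/5, - 1.39 ,-1/8,0,3/19,1,3,4, 6 , 6,6,7.18 ]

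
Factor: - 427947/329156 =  - 2^( - 2)*3^1*13^1*19^(-1)*61^( - 1)*71^( - 1)*10973^1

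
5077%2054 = 969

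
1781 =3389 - 1608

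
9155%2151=551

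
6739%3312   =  115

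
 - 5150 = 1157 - 6307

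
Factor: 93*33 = 3069 = 3^2*11^1*31^1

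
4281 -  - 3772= 8053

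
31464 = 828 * 38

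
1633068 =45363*36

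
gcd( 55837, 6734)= 1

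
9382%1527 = 220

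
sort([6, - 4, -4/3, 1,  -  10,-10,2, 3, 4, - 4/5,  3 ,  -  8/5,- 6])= [ - 10, - 10, - 6,  -  4,  -  8/5,-4/3, - 4/5, 1,2,3, 3,4 , 6] 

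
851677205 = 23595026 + 828082179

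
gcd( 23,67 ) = 1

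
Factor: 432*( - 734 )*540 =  - 171227520 = - 2^7*3^6*5^1*367^1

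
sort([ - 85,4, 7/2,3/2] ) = [ - 85,3/2, 7/2,4] 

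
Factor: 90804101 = 71^1*79^1*16189^1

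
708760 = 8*88595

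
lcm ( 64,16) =64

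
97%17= 12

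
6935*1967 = 13641145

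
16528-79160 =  - 62632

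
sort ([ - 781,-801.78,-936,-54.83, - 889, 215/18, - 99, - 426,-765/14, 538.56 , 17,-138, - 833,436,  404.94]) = [-936 , - 889, - 833, - 801.78,  -  781,-426, - 138, - 99,-54.83  ,- 765/14,  215/18, 17,404.94,436, 538.56 ] 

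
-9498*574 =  - 5451852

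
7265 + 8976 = 16241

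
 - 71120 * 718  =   - 51064160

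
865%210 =25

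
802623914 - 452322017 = 350301897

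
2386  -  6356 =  - 3970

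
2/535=2/535 = 0.00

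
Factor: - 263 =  -263^1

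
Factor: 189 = 3^3*7^1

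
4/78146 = 2/39073 = 0.00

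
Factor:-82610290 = - 2^1*5^1*7^1*19^1*179^1*347^1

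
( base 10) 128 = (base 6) 332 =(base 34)3q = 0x80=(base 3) 11202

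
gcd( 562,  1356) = 2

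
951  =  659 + 292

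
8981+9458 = 18439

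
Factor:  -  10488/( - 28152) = 19/51 = 3^( - 1 )*17^( - 1 )*19^1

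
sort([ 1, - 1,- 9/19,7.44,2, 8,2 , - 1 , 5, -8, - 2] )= [ - 8 , - 2, - 1, - 1,-9/19 , 1,2,  2,5,7.44, 8]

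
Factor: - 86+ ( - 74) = -2^5*5^1=- 160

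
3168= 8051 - 4883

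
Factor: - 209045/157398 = -2^(-1 )*3^( - 1 )*5^1*37^(  -  1 )*709^( - 1 )*41809^1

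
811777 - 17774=794003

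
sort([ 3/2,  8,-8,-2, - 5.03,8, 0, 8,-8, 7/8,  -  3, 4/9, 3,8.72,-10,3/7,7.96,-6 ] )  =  [ -10,-8, - 8, - 6, - 5.03,-3,-2, 0,3/7,4/9, 7/8 , 3/2,3,7.96, 8 , 8,8, 8.72 ] 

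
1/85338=1/85338 = 0.00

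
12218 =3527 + 8691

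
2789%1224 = 341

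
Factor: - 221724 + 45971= -175753^1 = - 175753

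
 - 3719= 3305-7024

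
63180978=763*82806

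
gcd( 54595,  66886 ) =1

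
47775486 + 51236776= 99012262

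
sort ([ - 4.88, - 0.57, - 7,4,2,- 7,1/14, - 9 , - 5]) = [-9 ,  -  7,  -  7, - 5,- 4.88,  -  0.57,  1/14, 2, 4]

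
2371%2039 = 332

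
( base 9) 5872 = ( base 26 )6bg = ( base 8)10406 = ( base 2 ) 1000100000110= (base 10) 4358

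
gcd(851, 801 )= 1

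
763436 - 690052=73384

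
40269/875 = 40269/875   =  46.02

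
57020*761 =43392220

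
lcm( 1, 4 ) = 4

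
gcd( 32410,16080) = 10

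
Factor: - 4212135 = - 3^3*5^1 * 41^1*761^1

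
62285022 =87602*711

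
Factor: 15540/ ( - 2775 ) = -2^2*5^( - 1) * 7^1 = -  28/5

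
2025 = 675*3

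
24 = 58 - 34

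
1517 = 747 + 770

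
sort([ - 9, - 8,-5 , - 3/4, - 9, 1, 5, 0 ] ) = [ - 9, - 9, - 8, - 5, - 3/4, 0, 1, 5 ]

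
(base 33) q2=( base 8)1534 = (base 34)pa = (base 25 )19A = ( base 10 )860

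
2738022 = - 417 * ( - 6566)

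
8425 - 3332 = 5093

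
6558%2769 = 1020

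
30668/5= 6133 + 3/5= 6133.60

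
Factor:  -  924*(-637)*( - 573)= - 337260924= - 2^2 * 3^2*7^3 * 11^1*13^1 * 191^1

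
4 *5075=20300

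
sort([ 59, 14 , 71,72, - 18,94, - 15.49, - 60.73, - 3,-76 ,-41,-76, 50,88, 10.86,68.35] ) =[ - 76, - 76, - 60.73,- 41, - 18, - 15.49, - 3, 10.86,14,50, 59,68.35, 71,72,88,94]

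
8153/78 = 8153/78 = 104.53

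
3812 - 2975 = 837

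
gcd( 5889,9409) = 1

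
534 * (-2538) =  - 1355292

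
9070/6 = 1511+2/3 = 1511.67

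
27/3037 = 27/3037 = 0.01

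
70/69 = 1  +  1/69 = 1.01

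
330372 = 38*8694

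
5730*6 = 34380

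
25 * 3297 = 82425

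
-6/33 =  - 2/11 = - 0.18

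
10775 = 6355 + 4420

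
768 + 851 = 1619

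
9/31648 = 9/31648 =0.00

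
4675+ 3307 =7982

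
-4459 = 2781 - 7240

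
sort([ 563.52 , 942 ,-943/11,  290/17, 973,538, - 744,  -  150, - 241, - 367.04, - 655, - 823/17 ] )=[ - 744, - 655, - 367.04, - 241, - 150 , -943/11,- 823/17, 290/17, 538, 563.52,942,973]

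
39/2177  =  39/2177 = 0.02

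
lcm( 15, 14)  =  210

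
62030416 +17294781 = 79325197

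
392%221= 171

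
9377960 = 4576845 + 4801115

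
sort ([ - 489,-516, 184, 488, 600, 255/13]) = [ -516, - 489,255/13, 184, 488,  600]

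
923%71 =0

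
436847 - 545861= - 109014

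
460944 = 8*57618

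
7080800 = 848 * 8350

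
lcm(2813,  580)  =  56260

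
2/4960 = 1/2480   =  0.00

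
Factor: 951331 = 951331^1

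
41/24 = 1+17/24 = 1.71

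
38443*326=12532418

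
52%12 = 4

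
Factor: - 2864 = -2^4*179^1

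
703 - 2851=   -  2148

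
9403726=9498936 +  - 95210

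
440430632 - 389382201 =51048431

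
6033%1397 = 445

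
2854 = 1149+1705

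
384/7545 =128/2515 = 0.05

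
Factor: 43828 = 2^2*10957^1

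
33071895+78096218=111168113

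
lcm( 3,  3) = 3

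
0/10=0 = 0.00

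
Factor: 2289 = 3^1*7^1 *109^1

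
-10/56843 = - 1 + 56833/56843 = -0.00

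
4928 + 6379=11307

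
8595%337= 170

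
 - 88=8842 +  - 8930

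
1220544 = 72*16952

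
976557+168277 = 1144834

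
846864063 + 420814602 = 1267678665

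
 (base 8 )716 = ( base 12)326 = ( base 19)156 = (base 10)462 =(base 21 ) 110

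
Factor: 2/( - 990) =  - 1/495 = - 3^( - 2 )*5^( - 1)*11^(  -  1) 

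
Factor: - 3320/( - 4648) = 5/7 = 5^1*7^(-1 ) 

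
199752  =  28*7134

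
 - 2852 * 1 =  - 2852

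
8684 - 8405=279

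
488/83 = 488/83  =  5.88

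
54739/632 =54739/632= 86.61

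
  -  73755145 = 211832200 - 285587345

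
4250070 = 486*8745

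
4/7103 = 4/7103  =  0.00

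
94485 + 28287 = 122772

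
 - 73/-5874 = 73/5874 = 0.01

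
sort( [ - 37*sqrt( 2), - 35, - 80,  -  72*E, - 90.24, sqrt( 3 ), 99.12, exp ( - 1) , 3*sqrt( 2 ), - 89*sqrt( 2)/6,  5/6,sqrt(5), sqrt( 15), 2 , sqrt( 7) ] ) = [ - 72*E, -90.24, - 80, - 37 * sqrt( 2) ,-35, - 89 * sqrt( 2) /6, exp( - 1),5/6,sqrt( 3),2,  sqrt( 5 ), sqrt ( 7), sqrt( 15 ), 3*sqrt( 2 ),99.12 ]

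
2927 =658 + 2269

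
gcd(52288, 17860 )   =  76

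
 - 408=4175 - 4583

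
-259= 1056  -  1315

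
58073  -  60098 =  - 2025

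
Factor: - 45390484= - 2^2*1699^1*6679^1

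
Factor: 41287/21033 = 3^( - 3 )*53^1 = 53/27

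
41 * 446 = 18286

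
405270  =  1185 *342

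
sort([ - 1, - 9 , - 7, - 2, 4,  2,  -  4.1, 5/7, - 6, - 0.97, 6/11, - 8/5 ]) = [ - 9, - 7, - 6, - 4.1, - 2, - 8/5, - 1,-0.97,6/11,5/7,2  ,  4] 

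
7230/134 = 3615/67=53.96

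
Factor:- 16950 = - 2^1*3^1 * 5^2*113^1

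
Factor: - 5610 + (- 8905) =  - 5^1 * 2903^1  =  - 14515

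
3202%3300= 3202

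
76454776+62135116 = 138589892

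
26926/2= 13463 = 13463.00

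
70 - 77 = -7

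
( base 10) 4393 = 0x1129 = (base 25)70I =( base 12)2661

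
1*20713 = 20713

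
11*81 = 891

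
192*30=5760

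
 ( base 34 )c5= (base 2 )110011101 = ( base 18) 14h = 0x19d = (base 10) 413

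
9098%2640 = 1178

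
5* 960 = 4800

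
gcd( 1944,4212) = 324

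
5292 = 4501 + 791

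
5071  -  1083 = 3988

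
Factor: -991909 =-991909^1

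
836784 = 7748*108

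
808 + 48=856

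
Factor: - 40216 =  -  2^3*11^1*457^1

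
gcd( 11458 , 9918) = 2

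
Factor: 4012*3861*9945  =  154051351740=2^2*3^5*5^1*  11^1*13^2*17^2 * 59^1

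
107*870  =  93090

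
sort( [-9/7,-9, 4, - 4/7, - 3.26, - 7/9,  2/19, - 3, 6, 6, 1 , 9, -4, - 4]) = [-9, -4,-4 , - 3.26, - 3,-9/7, - 7/9,-4/7,2/19,1,4 , 6,6, 9]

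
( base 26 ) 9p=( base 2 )100000011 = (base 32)83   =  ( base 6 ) 1111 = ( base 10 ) 259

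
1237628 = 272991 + 964637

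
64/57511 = 64/57511 = 0.00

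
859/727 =859/727 = 1.18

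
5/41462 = 5/41462 = 0.00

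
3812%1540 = 732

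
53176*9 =478584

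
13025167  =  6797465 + 6227702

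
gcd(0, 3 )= 3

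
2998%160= 118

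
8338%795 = 388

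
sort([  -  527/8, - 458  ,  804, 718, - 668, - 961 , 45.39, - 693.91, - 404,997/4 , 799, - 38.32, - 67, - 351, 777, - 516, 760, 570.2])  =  [ - 961, - 693.91,  -  668, - 516, - 458, - 404, - 351, - 67, - 527/8, - 38.32,45.39, 997/4, 570.2, 718, 760, 777,799,804]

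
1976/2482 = 988/1241 = 0.80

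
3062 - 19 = 3043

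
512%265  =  247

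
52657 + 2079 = 54736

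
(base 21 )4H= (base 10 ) 101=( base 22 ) 4d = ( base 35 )2V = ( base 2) 1100101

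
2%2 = 0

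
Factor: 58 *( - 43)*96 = -239424 = - 2^6*3^1*29^1 * 43^1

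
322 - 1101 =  - 779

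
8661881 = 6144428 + 2517453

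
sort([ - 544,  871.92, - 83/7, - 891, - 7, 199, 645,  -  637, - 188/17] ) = [ - 891, - 637, - 544, - 83/7, - 188/17, - 7, 199, 645,871.92]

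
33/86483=33/86483 = 0.00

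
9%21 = 9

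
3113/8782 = 3113/8782 = 0.35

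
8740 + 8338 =17078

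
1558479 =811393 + 747086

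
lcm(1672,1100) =41800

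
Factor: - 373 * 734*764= - 2^3 * 191^1*367^1 * 373^1 = -209169448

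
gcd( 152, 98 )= 2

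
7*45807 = 320649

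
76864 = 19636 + 57228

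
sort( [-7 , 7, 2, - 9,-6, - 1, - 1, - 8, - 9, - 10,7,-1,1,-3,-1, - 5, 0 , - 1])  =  [ - 10, - 9,-9, - 8,-7  ,-6, - 5, - 3, - 1, - 1, - 1,-1,-1, 0, 1, 2, 7, 7 ]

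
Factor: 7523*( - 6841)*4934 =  - 253927535362 =- 2^1*2467^1*6841^1*7523^1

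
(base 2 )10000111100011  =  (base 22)HK7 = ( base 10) 8675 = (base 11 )6577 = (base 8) 20743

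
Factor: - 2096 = -2^4*131^1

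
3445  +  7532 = 10977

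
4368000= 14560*300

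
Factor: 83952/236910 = 2^3*3^1*5^( - 1 )*11^1*149^( - 1)=264/745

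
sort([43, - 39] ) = [ - 39,  43 ]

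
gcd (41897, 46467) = 1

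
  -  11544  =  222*( -52 ) 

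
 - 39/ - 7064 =39/7064 = 0.01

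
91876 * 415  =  38128540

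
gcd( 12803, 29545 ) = 1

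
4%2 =0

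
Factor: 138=2^1  *  3^1*23^1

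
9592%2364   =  136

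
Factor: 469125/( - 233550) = - 2^ ( - 1 )*5^1*139^1*173^( - 1 )   =  - 695/346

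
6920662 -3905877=3014785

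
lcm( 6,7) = 42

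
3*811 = 2433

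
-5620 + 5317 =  - 303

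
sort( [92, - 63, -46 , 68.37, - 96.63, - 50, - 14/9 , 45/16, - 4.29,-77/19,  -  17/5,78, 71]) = [ - 96.63, - 63, - 50, - 46, - 4.29, - 77/19, - 17/5,-14/9 , 45/16 , 68.37, 71, 78,92]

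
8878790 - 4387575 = 4491215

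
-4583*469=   -  2149427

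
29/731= 29/731=0.04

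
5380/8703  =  5380/8703 = 0.62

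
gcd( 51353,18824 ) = 1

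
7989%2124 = 1617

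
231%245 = 231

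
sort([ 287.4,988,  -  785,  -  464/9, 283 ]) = [-785, - 464/9,283,287.4 , 988 ]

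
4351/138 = 4351/138  =  31.53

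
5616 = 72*78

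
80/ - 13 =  - 7 + 11/13=- 6.15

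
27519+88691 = 116210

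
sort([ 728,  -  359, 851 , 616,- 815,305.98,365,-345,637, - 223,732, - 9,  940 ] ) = [ - 815, - 359,  -  345, - 223, - 9,305.98,365, 616,637,  728, 732, 851 , 940] 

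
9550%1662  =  1240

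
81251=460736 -379485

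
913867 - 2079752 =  - 1165885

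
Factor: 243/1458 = 2^(  -  1 )*3^( - 1 ) = 1/6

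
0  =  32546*0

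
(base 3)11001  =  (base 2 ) 1101101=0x6D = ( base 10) 109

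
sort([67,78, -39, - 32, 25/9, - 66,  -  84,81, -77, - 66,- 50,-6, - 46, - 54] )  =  [-84, - 77, - 66, - 66, - 54, - 50, - 46, - 39, - 32,  -  6,25/9 , 67, 78,81 ] 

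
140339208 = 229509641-89170433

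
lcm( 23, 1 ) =23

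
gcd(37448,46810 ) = 9362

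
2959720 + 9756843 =12716563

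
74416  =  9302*8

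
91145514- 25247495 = 65898019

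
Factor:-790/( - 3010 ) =79/301 = 7^( - 1 )*43^( - 1)*79^1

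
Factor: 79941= 3^1*26647^1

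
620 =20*31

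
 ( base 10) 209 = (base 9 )252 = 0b11010001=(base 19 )b0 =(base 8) 321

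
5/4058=5/4058 = 0.00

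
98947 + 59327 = 158274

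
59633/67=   59633/67= 890.04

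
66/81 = 22/27 =0.81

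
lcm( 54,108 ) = 108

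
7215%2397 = 24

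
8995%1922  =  1307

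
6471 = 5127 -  - 1344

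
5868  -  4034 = 1834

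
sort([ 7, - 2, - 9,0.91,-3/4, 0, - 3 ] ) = [-9 , - 3, - 2, - 3/4,  0,0.91, 7] 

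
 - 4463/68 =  - 4463/68 = - 65.63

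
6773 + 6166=12939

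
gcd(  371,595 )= 7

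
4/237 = 4/237 = 0.02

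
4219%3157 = 1062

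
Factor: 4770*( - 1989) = - 2^1*3^4 *5^1 *13^1*17^1*53^1 = - 9487530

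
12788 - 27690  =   - 14902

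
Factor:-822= - 2^1 *3^1*137^1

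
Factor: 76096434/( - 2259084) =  - 160541/4766 = - 2^( - 1)*2383^( - 1)*160541^1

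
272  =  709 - 437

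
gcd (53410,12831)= 7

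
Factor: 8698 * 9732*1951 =2^3*3^1 * 811^1 * 1951^1  *4349^1=165150074136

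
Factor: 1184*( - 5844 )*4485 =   -  2^7*3^2*5^1*13^1*23^1*37^1*487^1 = -31033042560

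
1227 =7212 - 5985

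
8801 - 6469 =2332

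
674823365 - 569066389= 105756976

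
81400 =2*40700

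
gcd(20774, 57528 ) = 1598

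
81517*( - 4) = -326068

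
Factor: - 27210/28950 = -907/965 = -5^ ( - 1 )*193^(-1) *907^1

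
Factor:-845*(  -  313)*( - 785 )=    - 207620725 = - 5^2*13^2*157^1*313^1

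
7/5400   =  7/5400 = 0.00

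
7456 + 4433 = 11889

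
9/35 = 9/35 = 0.26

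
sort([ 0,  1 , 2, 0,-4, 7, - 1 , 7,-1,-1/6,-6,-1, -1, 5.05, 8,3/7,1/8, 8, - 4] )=[ - 6, - 4, - 4, - 1,-1,  -  1, -1, - 1/6,0, 0, 1/8, 3/7,1, 2,  5.05, 7,  7,8, 8 ] 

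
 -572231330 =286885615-859116945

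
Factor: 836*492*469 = 2^4*3^1*7^1*11^1*19^1 * 41^1*67^1  =  192905328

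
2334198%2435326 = 2334198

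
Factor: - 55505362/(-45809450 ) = 27752681/22904725 = 5^( - 2) * 11^3*29^1*719^1*916189^( - 1)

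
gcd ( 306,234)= 18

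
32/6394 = 16/3197 =0.01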